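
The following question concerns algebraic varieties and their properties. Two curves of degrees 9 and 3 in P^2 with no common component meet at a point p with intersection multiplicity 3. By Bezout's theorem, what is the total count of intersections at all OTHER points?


By Bezout's theorem, the total intersection number is d1 * d2.
Total = 9 * 3 = 27
Intersection multiplicity at p = 3
Remaining intersections = 27 - 3 = 24

24


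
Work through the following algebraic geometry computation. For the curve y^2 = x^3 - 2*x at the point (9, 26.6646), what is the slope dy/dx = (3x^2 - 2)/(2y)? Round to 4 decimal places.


Using implicit differentiation of y^2 = x^3 - 2*x:
2y * dy/dx = 3x^2 - 2
dy/dx = (3x^2 - 2)/(2y)
Numerator: 3*9^2 - 2 = 241
Denominator: 2*26.6646 = 53.3292
dy/dx = 241/53.3292 = 4.5191

4.5191


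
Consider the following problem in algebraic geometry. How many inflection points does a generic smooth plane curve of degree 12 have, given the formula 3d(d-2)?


For a general smooth plane curve C of degree d, the inflection points are
the intersection of C with its Hessian curve, which has degree 3(d-2).
By Bezout, the total intersection number is d * 3(d-2) = 12 * 30 = 360.
For a general curve every flex is ordinary, so each contributes
multiplicity 1 to C·Hess(C), and the number of distinct inflection
points is 3d(d-2).
Inflection points = 3*12*(12-2) = 3*12*10 = 360

360


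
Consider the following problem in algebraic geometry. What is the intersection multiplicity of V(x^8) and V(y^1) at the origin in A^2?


The intersection multiplicity of V(x^a) and V(y^b) at the origin is:
I(O; V(x^8), V(y^1)) = dim_k(k[x,y]/(x^8, y^1))
A basis for k[x,y]/(x^8, y^1) is the set of monomials x^i * y^j
where 0 <= i < 8 and 0 <= j < 1.
The number of such monomials is 8 * 1 = 8

8


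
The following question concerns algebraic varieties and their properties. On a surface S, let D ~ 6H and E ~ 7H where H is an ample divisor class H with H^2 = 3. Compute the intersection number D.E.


Using bilinearity of the intersection pairing on a surface S:
(aH).(bH) = ab * (H.H)
We have H^2 = 3.
D.E = (6H).(7H) = 6*7*3
= 42*3
= 126

126


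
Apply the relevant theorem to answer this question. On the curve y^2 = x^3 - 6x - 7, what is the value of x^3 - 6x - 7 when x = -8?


Compute x^3 - 6x - 7 at x = -8:
x^3 = (-8)^3 = -512
(-6)*x = (-6)*(-8) = 48
Sum: -512 + 48 - 7 = -471

-471


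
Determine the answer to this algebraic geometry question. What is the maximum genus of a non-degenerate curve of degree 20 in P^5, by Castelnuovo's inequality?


Castelnuovo's bound: write d - 1 = m(r-1) + epsilon with 0 <= epsilon < r-1.
d - 1 = 20 - 1 = 19
r - 1 = 5 - 1 = 4
19 = 4*4 + 3, so m = 4, epsilon = 3
pi(d, r) = m(m-1)(r-1)/2 + m*epsilon
= 4*3*4/2 + 4*3
= 48/2 + 12
= 24 + 12 = 36

36


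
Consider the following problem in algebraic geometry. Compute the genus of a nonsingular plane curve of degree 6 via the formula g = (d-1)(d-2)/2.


Using the genus formula for smooth plane curves:
g = (d-1)(d-2)/2
g = (6-1)(6-2)/2
g = 5*4/2
g = 20/2 = 10

10


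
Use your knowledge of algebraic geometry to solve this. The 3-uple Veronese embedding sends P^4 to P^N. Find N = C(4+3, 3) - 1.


The Veronese embedding v_d: P^n -> P^N maps each point to all
degree-d monomials in n+1 homogeneous coordinates.
N = C(n+d, d) - 1
N = C(4+3, 3) - 1
N = C(7, 3) - 1
C(7, 3) = 35
N = 35 - 1 = 34

34


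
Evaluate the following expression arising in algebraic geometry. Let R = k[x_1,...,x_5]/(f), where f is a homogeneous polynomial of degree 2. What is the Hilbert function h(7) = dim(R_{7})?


For R = k[x_1,...,x_n]/(f) with f homogeneous of degree e:
The Hilbert series is (1 - t^e)/(1 - t)^n.
So h(d) = C(d+n-1, n-1) - C(d-e+n-1, n-1) for d >= e.
With n=5, e=2, d=7:
C(7+5-1, 5-1) = C(11, 4) = 330
C(7-2+5-1, 5-1) = C(9, 4) = 126
h(7) = 330 - 126 = 204

204


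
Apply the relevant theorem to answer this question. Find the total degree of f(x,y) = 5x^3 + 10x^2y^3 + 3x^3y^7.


Examine each term for its total degree (sum of exponents).
  Term '5x^3' has total degree 3+0 = 3.
  Term '10x^2y^3' has total degree 2+3 = 5.
  Term '3x^3y^7' has total degree 3+7 = 10.
The maximum total degree among all terms is 10.

10


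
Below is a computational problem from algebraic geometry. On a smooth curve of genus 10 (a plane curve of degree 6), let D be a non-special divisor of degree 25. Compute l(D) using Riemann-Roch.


First, compute the genus of a smooth plane curve of degree 6:
g = (d-1)(d-2)/2 = (6-1)(6-2)/2 = 10
For a non-special divisor D (i.e., h^1(D) = 0), Riemann-Roch gives:
l(D) = deg(D) - g + 1
Since deg(D) = 25 >= 2g - 1 = 19, D is non-special.
l(D) = 25 - 10 + 1 = 16

16


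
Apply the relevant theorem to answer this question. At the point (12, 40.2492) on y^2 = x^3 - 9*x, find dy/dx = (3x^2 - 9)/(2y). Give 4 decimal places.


Using implicit differentiation of y^2 = x^3 - 9*x:
2y * dy/dx = 3x^2 - 9
dy/dx = (3x^2 - 9)/(2y)
Numerator: 3*12^2 - 9 = 423
Denominator: 2*40.2492 = 80.4984
dy/dx = 423/80.4984 = 5.2548

5.2548


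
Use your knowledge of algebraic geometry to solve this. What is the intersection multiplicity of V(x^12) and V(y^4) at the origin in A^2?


The intersection multiplicity of V(x^a) and V(y^b) at the origin is:
I(O; V(x^12), V(y^4)) = dim_k(k[x,y]/(x^12, y^4))
A basis for k[x,y]/(x^12, y^4) is the set of monomials x^i * y^j
where 0 <= i < 12 and 0 <= j < 4.
The number of such monomials is 12 * 4 = 48

48


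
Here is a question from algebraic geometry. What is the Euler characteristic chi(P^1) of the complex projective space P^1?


The complex projective space P^1 has one cell in each even real dimension 0, 2, ..., 2.
The cohomology groups are H^{2k}(P^1) = Z for k = 0,...,1, and 0 otherwise.
Euler characteristic = sum of Betti numbers = 1 per even-dimensional cohomology group.
chi(P^1) = 1 + 1 = 2

2


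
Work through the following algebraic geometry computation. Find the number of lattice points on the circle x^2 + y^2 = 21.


Systematically check integer values of x where x^2 <= 21.
For each valid x, check if 21 - x^2 is a perfect square.
Total integer solutions found: 0

0


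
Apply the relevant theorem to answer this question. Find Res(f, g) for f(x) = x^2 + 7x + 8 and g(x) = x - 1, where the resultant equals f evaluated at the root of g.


For Res(f, x - c), we evaluate f at x = c.
f(1) = 1^2 + 7*1 + 8
= 1 + 7 + 8
= 8 + 8 = 16
Res(f, g) = 16

16


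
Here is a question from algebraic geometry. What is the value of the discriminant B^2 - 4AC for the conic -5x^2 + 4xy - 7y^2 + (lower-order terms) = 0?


The discriminant of a conic Ax^2 + Bxy + Cy^2 + ... = 0 is B^2 - 4AC.
B^2 = 4^2 = 16
4AC = 4*(-5)*(-7) = 140
Discriminant = 16 - 140 = -124

-124


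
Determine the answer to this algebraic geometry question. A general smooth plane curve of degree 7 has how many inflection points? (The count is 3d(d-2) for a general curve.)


For a general smooth plane curve C of degree d, the inflection points are
the intersection of C with its Hessian curve, which has degree 3(d-2).
By Bezout, the total intersection number is d * 3(d-2) = 7 * 15 = 105.
For a general curve every flex is ordinary, so each contributes
multiplicity 1 to C·Hess(C), and the number of distinct inflection
points is 3d(d-2).
Inflection points = 3*7*(7-2) = 3*7*5 = 105

105


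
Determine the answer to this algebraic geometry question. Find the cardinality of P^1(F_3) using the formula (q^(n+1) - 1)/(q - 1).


P^1(F_3) has (q^(n+1) - 1)/(q - 1) points.
= 3^1 + 3^0
= 3 + 1
= 4

4


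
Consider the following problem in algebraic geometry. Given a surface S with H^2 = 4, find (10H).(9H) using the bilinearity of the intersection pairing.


Using bilinearity of the intersection pairing on a surface S:
(aH).(bH) = ab * (H.H)
We have H^2 = 4.
D.E = (10H).(9H) = 10*9*4
= 90*4
= 360

360


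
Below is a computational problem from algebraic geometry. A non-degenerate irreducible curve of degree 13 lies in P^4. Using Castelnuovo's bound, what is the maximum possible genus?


Castelnuovo's bound: write d - 1 = m(r-1) + epsilon with 0 <= epsilon < r-1.
d - 1 = 13 - 1 = 12
r - 1 = 4 - 1 = 3
12 = 4*3 + 0, so m = 4, epsilon = 0
pi(d, r) = m(m-1)(r-1)/2 + m*epsilon
= 4*3*3/2 + 4*0
= 36/2 + 0
= 18 + 0 = 18

18


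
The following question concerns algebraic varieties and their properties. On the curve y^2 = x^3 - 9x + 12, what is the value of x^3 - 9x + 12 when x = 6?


Compute x^3 - 9x + 12 at x = 6:
x^3 = 6^3 = 216
(-9)*x = (-9)*6 = -54
Sum: 216 - 54 + 12 = 174

174


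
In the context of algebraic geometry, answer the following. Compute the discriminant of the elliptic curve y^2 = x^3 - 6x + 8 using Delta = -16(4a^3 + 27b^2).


Compute each component:
4a^3 = 4*(-6)^3 = 4*(-216) = -864
27b^2 = 27*8^2 = 27*64 = 1728
4a^3 + 27b^2 = -864 + 1728 = 864
Delta = -16*864 = -13824

-13824


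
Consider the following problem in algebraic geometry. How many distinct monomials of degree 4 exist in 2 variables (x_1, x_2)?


The number of degree-4 monomials in 2 variables is C(d+n-1, n-1).
= C(4+2-1, 2-1) = C(5, 1)
= 5

5


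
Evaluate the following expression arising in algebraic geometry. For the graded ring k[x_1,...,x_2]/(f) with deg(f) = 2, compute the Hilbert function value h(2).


For R = k[x_1,...,x_n]/(f) with f homogeneous of degree e:
The Hilbert series is (1 - t^e)/(1 - t)^n.
So h(d) = C(d+n-1, n-1) - C(d-e+n-1, n-1) for d >= e.
With n=2, e=2, d=2:
C(2+2-1, 2-1) = C(3, 1) = 3
C(2-2+2-1, 2-1) = C(1, 1) = 1
h(2) = 3 - 1 = 2

2


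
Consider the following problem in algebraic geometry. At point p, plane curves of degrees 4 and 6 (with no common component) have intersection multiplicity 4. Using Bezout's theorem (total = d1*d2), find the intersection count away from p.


By Bezout's theorem, the total intersection number is d1 * d2.
Total = 4 * 6 = 24
Intersection multiplicity at p = 4
Remaining intersections = 24 - 4 = 20

20


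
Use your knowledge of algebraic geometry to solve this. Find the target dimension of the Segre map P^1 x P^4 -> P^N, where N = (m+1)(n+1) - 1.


The Segre embedding maps P^m x P^n into P^N via
all products of coordinates from each factor.
N = (m+1)(n+1) - 1
N = (1+1)(4+1) - 1
N = 2*5 - 1
N = 10 - 1 = 9

9


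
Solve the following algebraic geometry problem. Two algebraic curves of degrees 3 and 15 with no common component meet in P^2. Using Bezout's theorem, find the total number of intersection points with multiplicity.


Bezout's theorem states the intersection count equals the product of degrees.
Intersection count = 3 * 15 = 45

45


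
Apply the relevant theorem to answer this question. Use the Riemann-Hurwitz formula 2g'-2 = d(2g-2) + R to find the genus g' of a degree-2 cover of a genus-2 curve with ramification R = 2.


Riemann-Hurwitz formula: 2g' - 2 = d(2g - 2) + R
Given: d = 2, g = 2, R = 2
2g' - 2 = 2*(2*2 - 2) + 2
2g' - 2 = 2*2 + 2
2g' - 2 = 4 + 2 = 6
2g' = 8
g' = 4

4


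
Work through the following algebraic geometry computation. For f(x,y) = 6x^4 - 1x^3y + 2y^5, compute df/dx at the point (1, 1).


df/dx = 4*6*x^3 + 3*(-1)*x^2*y
At (1,1): 4*6*1^3 + 3*(-1)*1^2*1
= 24 - 3
= 21

21


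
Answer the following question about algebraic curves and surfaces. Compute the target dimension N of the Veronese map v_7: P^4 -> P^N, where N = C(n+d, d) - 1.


The Veronese embedding v_d: P^n -> P^N maps each point to all
degree-d monomials in n+1 homogeneous coordinates.
N = C(n+d, d) - 1
N = C(4+7, 7) - 1
N = C(11, 7) - 1
C(11, 7) = 330
N = 330 - 1 = 329

329


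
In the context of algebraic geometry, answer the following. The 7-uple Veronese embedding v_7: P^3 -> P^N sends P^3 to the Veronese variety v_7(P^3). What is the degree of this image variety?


The Veronese variety v_7(P^3) has degree d^r.
d^r = 7^3 = 343

343


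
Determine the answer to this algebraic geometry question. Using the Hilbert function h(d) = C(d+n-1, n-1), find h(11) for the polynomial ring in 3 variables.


The Hilbert function for the polynomial ring in 3 variables is:
h(d) = C(d+n-1, n-1)
h(11) = C(11+3-1, 3-1) = C(13, 2)
= 13! / (2! * 11!)
= 78

78


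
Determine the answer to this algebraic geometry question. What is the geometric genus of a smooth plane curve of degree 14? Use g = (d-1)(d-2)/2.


Using the genus formula for smooth plane curves:
g = (d-1)(d-2)/2
g = (14-1)(14-2)/2
g = 13*12/2
g = 156/2 = 78

78


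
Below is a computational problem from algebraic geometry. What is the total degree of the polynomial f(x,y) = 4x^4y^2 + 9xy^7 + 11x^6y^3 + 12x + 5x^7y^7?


Examine each term for its total degree (sum of exponents).
  Term '4x^4y^2' has total degree 4+2 = 6.
  Term '9xy^7' has total degree 1+7 = 8.
  Term '11x^6y^3' has total degree 6+3 = 9.
  Term '12x' has total degree 1+0 = 1.
  Term '5x^7y^7' has total degree 7+7 = 14.
The maximum total degree among all terms is 14.

14


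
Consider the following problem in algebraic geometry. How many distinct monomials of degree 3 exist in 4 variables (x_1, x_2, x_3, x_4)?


The number of degree-3 monomials in 4 variables is C(d+n-1, n-1).
= C(3+4-1, 4-1) = C(6, 3)
= 20

20


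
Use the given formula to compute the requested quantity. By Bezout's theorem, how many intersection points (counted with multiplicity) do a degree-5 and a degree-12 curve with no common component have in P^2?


Bezout's theorem states the intersection count equals the product of degrees.
Intersection count = 5 * 12 = 60

60


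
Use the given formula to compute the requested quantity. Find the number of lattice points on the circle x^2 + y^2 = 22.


Systematically check integer values of x where x^2 <= 22.
For each valid x, check if 22 - x^2 is a perfect square.
Total integer solutions found: 0

0


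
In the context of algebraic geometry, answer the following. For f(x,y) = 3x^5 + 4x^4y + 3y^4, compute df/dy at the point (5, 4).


df/dy = 4*x^4 + 4*3*y^3
At (5,4): 4*5^4 + 4*3*4^3
= 2500 + 768
= 3268

3268


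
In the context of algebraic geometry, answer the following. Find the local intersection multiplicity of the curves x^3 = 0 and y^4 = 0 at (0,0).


The intersection multiplicity of V(x^a) and V(y^b) at the origin is:
I(O; V(x^3), V(y^4)) = dim_k(k[x,y]/(x^3, y^4))
A basis for k[x,y]/(x^3, y^4) is the set of monomials x^i * y^j
where 0 <= i < 3 and 0 <= j < 4.
The number of such monomials is 3 * 4 = 12

12


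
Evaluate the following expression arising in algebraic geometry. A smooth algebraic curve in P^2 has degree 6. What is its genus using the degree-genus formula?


Using the genus formula for smooth plane curves:
g = (d-1)(d-2)/2
g = (6-1)(6-2)/2
g = 5*4/2
g = 20/2 = 10

10


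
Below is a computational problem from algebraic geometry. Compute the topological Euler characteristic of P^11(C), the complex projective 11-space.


The complex projective space P^11 has one cell in each even real dimension 0, 2, ..., 22.
The cohomology groups are H^{2k}(P^11) = Z for k = 0,...,11, and 0 otherwise.
Euler characteristic = sum of Betti numbers = 1 per even-dimensional cohomology group.
chi(P^11) = 11 + 1 = 12

12


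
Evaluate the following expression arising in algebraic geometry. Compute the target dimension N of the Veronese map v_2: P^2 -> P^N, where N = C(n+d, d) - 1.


The Veronese embedding v_d: P^n -> P^N maps each point to all
degree-d monomials in n+1 homogeneous coordinates.
N = C(n+d, d) - 1
N = C(2+2, 2) - 1
N = C(4, 2) - 1
C(4, 2) = 6
N = 6 - 1 = 5

5


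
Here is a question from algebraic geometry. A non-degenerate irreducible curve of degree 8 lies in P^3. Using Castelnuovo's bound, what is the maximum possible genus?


Castelnuovo's bound: write d - 1 = m(r-1) + epsilon with 0 <= epsilon < r-1.
d - 1 = 8 - 1 = 7
r - 1 = 3 - 1 = 2
7 = 3*2 + 1, so m = 3, epsilon = 1
pi(d, r) = m(m-1)(r-1)/2 + m*epsilon
= 3*2*2/2 + 3*1
= 12/2 + 3
= 6 + 3 = 9

9


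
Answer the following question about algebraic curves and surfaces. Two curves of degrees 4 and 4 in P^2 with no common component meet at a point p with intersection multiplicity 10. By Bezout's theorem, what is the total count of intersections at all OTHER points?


By Bezout's theorem, the total intersection number is d1 * d2.
Total = 4 * 4 = 16
Intersection multiplicity at p = 10
Remaining intersections = 16 - 10 = 6

6


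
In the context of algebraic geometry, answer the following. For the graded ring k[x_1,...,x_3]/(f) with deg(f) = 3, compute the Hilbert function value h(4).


For R = k[x_1,...,x_n]/(f) with f homogeneous of degree e:
The Hilbert series is (1 - t^e)/(1 - t)^n.
So h(d) = C(d+n-1, n-1) - C(d-e+n-1, n-1) for d >= e.
With n=3, e=3, d=4:
C(4+3-1, 3-1) = C(6, 2) = 15
C(4-3+3-1, 3-1) = C(3, 2) = 3
h(4) = 15 - 3 = 12

12


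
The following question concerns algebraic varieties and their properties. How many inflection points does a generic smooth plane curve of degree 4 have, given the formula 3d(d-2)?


For a general smooth plane curve C of degree d, the inflection points are
the intersection of C with its Hessian curve, which has degree 3(d-2).
By Bezout, the total intersection number is d * 3(d-2) = 4 * 6 = 24.
For a general curve every flex is ordinary, so each contributes
multiplicity 1 to C·Hess(C), and the number of distinct inflection
points is 3d(d-2).
Inflection points = 3*4*(4-2) = 3*4*2 = 24

24


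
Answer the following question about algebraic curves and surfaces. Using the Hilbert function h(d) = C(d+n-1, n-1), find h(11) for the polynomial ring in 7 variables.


The Hilbert function for the polynomial ring in 7 variables is:
h(d) = C(d+n-1, n-1)
h(11) = C(11+7-1, 7-1) = C(17, 6)
= 17! / (6! * 11!)
= 12376

12376


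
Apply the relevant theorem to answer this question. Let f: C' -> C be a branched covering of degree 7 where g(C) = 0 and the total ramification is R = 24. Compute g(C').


Riemann-Hurwitz formula: 2g' - 2 = d(2g - 2) + R
Given: d = 7, g = 0, R = 24
2g' - 2 = 7*(2*0 - 2) + 24
2g' - 2 = 7*(-2) + 24
2g' - 2 = -14 + 24 = 10
2g' = 12
g' = 6

6


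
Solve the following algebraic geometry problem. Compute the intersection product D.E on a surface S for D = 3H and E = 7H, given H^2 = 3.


Using bilinearity of the intersection pairing on a surface S:
(aH).(bH) = ab * (H.H)
We have H^2 = 3.
D.E = (3H).(7H) = 3*7*3
= 21*3
= 63

63


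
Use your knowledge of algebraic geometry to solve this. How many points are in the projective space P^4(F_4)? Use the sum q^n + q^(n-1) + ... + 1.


P^4(F_4) has (q^(n+1) - 1)/(q - 1) points.
= 4^4 + 4^3 + 4^2 + 4^1 + 4^0
= 256 + 64 + 16 + 4 + 1
= 341

341


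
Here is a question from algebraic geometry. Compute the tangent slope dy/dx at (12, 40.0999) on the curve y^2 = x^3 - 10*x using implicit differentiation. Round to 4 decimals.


Using implicit differentiation of y^2 = x^3 - 10*x:
2y * dy/dx = 3x^2 - 10
dy/dx = (3x^2 - 10)/(2y)
Numerator: 3*12^2 - 10 = 422
Denominator: 2*40.0999 = 80.1998
dy/dx = 422/80.1998 = 5.2619

5.2619


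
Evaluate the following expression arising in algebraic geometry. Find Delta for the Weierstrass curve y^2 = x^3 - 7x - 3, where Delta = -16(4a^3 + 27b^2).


Compute each component:
4a^3 = 4*(-7)^3 = 4*(-343) = -1372
27b^2 = 27*(-3)^2 = 27*9 = 243
4a^3 + 27b^2 = -1372 + 243 = -1129
Delta = -16*(-1129) = 18064

18064


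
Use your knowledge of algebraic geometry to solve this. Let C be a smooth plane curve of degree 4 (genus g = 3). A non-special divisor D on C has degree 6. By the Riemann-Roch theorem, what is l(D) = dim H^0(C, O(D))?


First, compute the genus of a smooth plane curve of degree 4:
g = (d-1)(d-2)/2 = (4-1)(4-2)/2 = 3
For a non-special divisor D (i.e., h^1(D) = 0), Riemann-Roch gives:
l(D) = deg(D) - g + 1
Since deg(D) = 6 >= 2g - 1 = 5, D is non-special.
l(D) = 6 - 3 + 1 = 4

4


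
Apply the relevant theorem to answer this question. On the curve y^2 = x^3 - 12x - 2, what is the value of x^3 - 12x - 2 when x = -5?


Compute x^3 - 12x - 2 at x = -5:
x^3 = (-5)^3 = -125
(-12)*x = (-12)*(-5) = 60
Sum: -125 + 60 - 2 = -67

-67


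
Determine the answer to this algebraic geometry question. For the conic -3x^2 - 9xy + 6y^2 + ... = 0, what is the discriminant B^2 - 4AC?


The discriminant of a conic Ax^2 + Bxy + Cy^2 + ... = 0 is B^2 - 4AC.
B^2 = (-9)^2 = 81
4AC = 4*(-3)*6 = -72
Discriminant = 81 + 72 = 153

153


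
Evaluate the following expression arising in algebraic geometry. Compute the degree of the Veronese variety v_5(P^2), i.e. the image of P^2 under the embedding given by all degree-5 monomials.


The Veronese variety v_5(P^2) has degree d^r.
d^r = 5^2 = 25

25


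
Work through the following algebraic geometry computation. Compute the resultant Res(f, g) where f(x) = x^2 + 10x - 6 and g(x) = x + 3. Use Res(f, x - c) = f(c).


For Res(f, x - c), we evaluate f at x = c.
f(-3) = (-3)^2 + 10*(-3) - 6
= 9 - 30 - 6
= -21 - 6 = -27
Res(f, g) = -27

-27


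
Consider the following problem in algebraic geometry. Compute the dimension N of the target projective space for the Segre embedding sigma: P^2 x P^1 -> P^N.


The Segre embedding maps P^m x P^n into P^N via
all products of coordinates from each factor.
N = (m+1)(n+1) - 1
N = (2+1)(1+1) - 1
N = 3*2 - 1
N = 6 - 1 = 5

5


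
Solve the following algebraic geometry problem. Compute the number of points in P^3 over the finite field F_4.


P^3(F_4) has (q^(n+1) - 1)/(q - 1) points.
= 4^3 + 4^2 + 4^1 + 4^0
= 64 + 16 + 4 + 1
= 85

85


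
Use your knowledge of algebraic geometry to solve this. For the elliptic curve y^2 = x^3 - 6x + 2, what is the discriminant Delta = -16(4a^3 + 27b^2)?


Compute each component:
4a^3 = 4*(-6)^3 = 4*(-216) = -864
27b^2 = 27*2^2 = 27*4 = 108
4a^3 + 27b^2 = -864 + 108 = -756
Delta = -16*(-756) = 12096

12096


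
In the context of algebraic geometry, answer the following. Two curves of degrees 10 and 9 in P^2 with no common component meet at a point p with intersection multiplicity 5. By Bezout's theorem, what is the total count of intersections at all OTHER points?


By Bezout's theorem, the total intersection number is d1 * d2.
Total = 10 * 9 = 90
Intersection multiplicity at p = 5
Remaining intersections = 90 - 5 = 85

85


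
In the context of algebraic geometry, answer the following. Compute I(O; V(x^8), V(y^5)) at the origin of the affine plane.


The intersection multiplicity of V(x^a) and V(y^b) at the origin is:
I(O; V(x^8), V(y^5)) = dim_k(k[x,y]/(x^8, y^5))
A basis for k[x,y]/(x^8, y^5) is the set of monomials x^i * y^j
where 0 <= i < 8 and 0 <= j < 5.
The number of such monomials is 8 * 5 = 40

40


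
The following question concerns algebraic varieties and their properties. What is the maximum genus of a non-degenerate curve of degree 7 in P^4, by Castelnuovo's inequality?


Castelnuovo's bound: write d - 1 = m(r-1) + epsilon with 0 <= epsilon < r-1.
d - 1 = 7 - 1 = 6
r - 1 = 4 - 1 = 3
6 = 2*3 + 0, so m = 2, epsilon = 0
pi(d, r) = m(m-1)(r-1)/2 + m*epsilon
= 2*1*3/2 + 2*0
= 6/2 + 0
= 3 + 0 = 3

3


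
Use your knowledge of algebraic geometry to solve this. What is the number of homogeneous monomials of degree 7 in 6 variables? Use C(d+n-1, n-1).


The number of degree-7 monomials in 6 variables is C(d+n-1, n-1).
= C(7+6-1, 6-1) = C(12, 5)
= 792

792


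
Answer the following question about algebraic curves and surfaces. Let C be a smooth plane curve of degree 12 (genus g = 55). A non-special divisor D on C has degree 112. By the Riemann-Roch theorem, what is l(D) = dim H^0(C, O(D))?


First, compute the genus of a smooth plane curve of degree 12:
g = (d-1)(d-2)/2 = (12-1)(12-2)/2 = 55
For a non-special divisor D (i.e., h^1(D) = 0), Riemann-Roch gives:
l(D) = deg(D) - g + 1
Since deg(D) = 112 >= 2g - 1 = 109, D is non-special.
l(D) = 112 - 55 + 1 = 58

58


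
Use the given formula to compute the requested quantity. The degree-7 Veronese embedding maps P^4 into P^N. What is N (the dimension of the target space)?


The Veronese embedding v_d: P^n -> P^N maps each point to all
degree-d monomials in n+1 homogeneous coordinates.
N = C(n+d, d) - 1
N = C(4+7, 7) - 1
N = C(11, 7) - 1
C(11, 7) = 330
N = 330 - 1 = 329

329


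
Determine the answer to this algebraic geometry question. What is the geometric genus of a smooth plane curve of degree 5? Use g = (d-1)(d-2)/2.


Using the genus formula for smooth plane curves:
g = (d-1)(d-2)/2
g = (5-1)(5-2)/2
g = 4*3/2
g = 12/2 = 6

6


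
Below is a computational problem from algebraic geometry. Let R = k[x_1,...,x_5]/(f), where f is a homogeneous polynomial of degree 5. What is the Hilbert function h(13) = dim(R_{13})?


For R = k[x_1,...,x_n]/(f) with f homogeneous of degree e:
The Hilbert series is (1 - t^e)/(1 - t)^n.
So h(d) = C(d+n-1, n-1) - C(d-e+n-1, n-1) for d >= e.
With n=5, e=5, d=13:
C(13+5-1, 5-1) = C(17, 4) = 2380
C(13-5+5-1, 5-1) = C(12, 4) = 495
h(13) = 2380 - 495 = 1885

1885


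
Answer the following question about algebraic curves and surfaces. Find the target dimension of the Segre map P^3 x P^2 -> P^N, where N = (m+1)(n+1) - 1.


The Segre embedding maps P^m x P^n into P^N via
all products of coordinates from each factor.
N = (m+1)(n+1) - 1
N = (3+1)(2+1) - 1
N = 4*3 - 1
N = 12 - 1 = 11

11


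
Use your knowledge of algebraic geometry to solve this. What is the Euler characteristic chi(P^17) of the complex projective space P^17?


The complex projective space P^17 has one cell in each even real dimension 0, 2, ..., 34.
The cohomology groups are H^{2k}(P^17) = Z for k = 0,...,17, and 0 otherwise.
Euler characteristic = sum of Betti numbers = 1 per even-dimensional cohomology group.
chi(P^17) = 17 + 1 = 18

18


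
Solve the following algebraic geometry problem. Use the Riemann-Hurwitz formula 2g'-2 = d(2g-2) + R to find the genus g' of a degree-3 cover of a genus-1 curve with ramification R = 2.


Riemann-Hurwitz formula: 2g' - 2 = d(2g - 2) + R
Given: d = 3, g = 1, R = 2
2g' - 2 = 3*(2*1 - 2) + 2
2g' - 2 = 3*0 + 2
2g' - 2 = 0 + 2 = 2
2g' = 4
g' = 2

2


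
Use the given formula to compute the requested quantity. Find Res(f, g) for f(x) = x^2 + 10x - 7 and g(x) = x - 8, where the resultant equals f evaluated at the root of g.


For Res(f, x - c), we evaluate f at x = c.
f(8) = 8^2 + 10*8 - 7
= 64 + 80 - 7
= 144 - 7 = 137
Res(f, g) = 137

137


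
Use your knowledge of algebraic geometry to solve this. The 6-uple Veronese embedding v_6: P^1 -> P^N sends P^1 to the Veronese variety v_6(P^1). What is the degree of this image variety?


The Veronese variety v_6(P^1) has degree d^r.
d^r = 6^1 = 6

6


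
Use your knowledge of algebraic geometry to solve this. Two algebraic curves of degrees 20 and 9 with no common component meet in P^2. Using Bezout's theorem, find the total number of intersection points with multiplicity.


Bezout's theorem states the intersection count equals the product of degrees.
Intersection count = 20 * 9 = 180

180


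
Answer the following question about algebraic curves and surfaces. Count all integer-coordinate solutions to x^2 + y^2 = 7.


Systematically check integer values of x where x^2 <= 7.
For each valid x, check if 7 - x^2 is a perfect square.
Total integer solutions found: 0

0


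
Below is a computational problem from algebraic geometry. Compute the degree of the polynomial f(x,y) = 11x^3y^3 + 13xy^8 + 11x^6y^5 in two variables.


Examine each term for its total degree (sum of exponents).
  Term '11x^3y^3' has total degree 3+3 = 6.
  Term '13xy^8' has total degree 1+8 = 9.
  Term '11x^6y^5' has total degree 6+5 = 11.
The maximum total degree among all terms is 11.

11


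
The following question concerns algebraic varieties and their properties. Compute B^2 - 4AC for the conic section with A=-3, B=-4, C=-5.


The discriminant of a conic Ax^2 + Bxy + Cy^2 + ... = 0 is B^2 - 4AC.
B^2 = (-4)^2 = 16
4AC = 4*(-3)*(-5) = 60
Discriminant = 16 - 60 = -44

-44


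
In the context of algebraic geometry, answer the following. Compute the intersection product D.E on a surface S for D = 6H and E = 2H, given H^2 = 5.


Using bilinearity of the intersection pairing on a surface S:
(aH).(bH) = ab * (H.H)
We have H^2 = 5.
D.E = (6H).(2H) = 6*2*5
= 12*5
= 60

60


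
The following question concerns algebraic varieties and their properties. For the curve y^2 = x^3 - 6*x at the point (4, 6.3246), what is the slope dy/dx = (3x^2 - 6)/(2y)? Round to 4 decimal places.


Using implicit differentiation of y^2 = x^3 - 6*x:
2y * dy/dx = 3x^2 - 6
dy/dx = (3x^2 - 6)/(2y)
Numerator: 3*4^2 - 6 = 42
Denominator: 2*6.3246 = 12.6492
dy/dx = 42/12.6492 = 3.3204

3.3204


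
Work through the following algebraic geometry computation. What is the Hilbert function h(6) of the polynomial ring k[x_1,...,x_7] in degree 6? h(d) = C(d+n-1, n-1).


The Hilbert function for the polynomial ring in 7 variables is:
h(d) = C(d+n-1, n-1)
h(6) = C(6+7-1, 7-1) = C(12, 6)
= 12! / (6! * 6!)
= 924

924


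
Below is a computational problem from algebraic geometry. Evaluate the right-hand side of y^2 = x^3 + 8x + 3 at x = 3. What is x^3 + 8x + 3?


Compute x^3 + 8x + 3 at x = 3:
x^3 = 3^3 = 27
8*x = 8*3 = 24
Sum: 27 + 24 + 3 = 54

54


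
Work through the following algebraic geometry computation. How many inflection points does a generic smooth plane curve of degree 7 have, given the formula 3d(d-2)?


For a general smooth plane curve C of degree d, the inflection points are
the intersection of C with its Hessian curve, which has degree 3(d-2).
By Bezout, the total intersection number is d * 3(d-2) = 7 * 15 = 105.
For a general curve every flex is ordinary, so each contributes
multiplicity 1 to C·Hess(C), and the number of distinct inflection
points is 3d(d-2).
Inflection points = 3*7*(7-2) = 3*7*5 = 105

105


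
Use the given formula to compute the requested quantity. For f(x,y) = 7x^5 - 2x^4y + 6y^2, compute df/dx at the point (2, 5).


df/dx = 5*7*x^4 + 4*(-2)*x^3*y
At (2,5): 5*7*2^4 + 4*(-2)*2^3*5
= 560 - 320
= 240

240


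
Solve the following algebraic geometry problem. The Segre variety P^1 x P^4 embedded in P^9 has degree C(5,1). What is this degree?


The degree of the Segre variety P^1 x P^4 is C(m+n, m).
= C(5, 1)
= 5

5


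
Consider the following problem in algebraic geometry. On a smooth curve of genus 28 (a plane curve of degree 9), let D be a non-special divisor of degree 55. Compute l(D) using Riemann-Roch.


First, compute the genus of a smooth plane curve of degree 9:
g = (d-1)(d-2)/2 = (9-1)(9-2)/2 = 28
For a non-special divisor D (i.e., h^1(D) = 0), Riemann-Roch gives:
l(D) = deg(D) - g + 1
Since deg(D) = 55 >= 2g - 1 = 55, D is non-special.
l(D) = 55 - 28 + 1 = 28

28


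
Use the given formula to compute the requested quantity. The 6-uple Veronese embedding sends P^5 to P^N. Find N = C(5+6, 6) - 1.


The Veronese embedding v_d: P^n -> P^N maps each point to all
degree-d monomials in n+1 homogeneous coordinates.
N = C(n+d, d) - 1
N = C(5+6, 6) - 1
N = C(11, 6) - 1
C(11, 6) = 462
N = 462 - 1 = 461

461


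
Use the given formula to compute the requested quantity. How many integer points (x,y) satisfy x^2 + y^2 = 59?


Systematically check integer values of x where x^2 <= 59.
For each valid x, check if 59 - x^2 is a perfect square.
Total integer solutions found: 0

0


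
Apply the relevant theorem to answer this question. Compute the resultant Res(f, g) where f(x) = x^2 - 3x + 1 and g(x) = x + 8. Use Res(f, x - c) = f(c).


For Res(f, x - c), we evaluate f at x = c.
f(-8) = (-8)^2 - 3*(-8) + 1
= 64 + 24 + 1
= 88 + 1 = 89
Res(f, g) = 89

89


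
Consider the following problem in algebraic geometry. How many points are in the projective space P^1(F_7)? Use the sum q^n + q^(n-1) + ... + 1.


P^1(F_7) has (q^(n+1) - 1)/(q - 1) points.
= 7^1 + 7^0
= 7 + 1
= 8

8


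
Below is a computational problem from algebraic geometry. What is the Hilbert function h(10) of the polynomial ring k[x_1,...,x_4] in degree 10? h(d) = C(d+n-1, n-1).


The Hilbert function for the polynomial ring in 4 variables is:
h(d) = C(d+n-1, n-1)
h(10) = C(10+4-1, 4-1) = C(13, 3)
= 13! / (3! * 10!)
= 286

286


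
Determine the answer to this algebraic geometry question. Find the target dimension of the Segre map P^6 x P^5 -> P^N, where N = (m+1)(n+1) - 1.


The Segre embedding maps P^m x P^n into P^N via
all products of coordinates from each factor.
N = (m+1)(n+1) - 1
N = (6+1)(5+1) - 1
N = 7*6 - 1
N = 42 - 1 = 41

41


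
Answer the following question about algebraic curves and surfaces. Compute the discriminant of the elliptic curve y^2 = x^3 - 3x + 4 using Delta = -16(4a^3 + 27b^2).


Compute each component:
4a^3 = 4*(-3)^3 = 4*(-27) = -108
27b^2 = 27*4^2 = 27*16 = 432
4a^3 + 27b^2 = -108 + 432 = 324
Delta = -16*324 = -5184

-5184


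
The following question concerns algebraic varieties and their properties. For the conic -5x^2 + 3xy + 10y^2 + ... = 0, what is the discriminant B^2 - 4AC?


The discriminant of a conic Ax^2 + Bxy + Cy^2 + ... = 0 is B^2 - 4AC.
B^2 = 3^2 = 9
4AC = 4*(-5)*10 = -200
Discriminant = 9 + 200 = 209

209


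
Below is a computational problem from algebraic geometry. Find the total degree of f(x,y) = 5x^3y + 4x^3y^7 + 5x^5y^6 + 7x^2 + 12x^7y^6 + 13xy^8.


Examine each term for its total degree (sum of exponents).
  Term '5x^3y' has total degree 3+1 = 4.
  Term '4x^3y^7' has total degree 3+7 = 10.
  Term '5x^5y^6' has total degree 5+6 = 11.
  Term '7x^2' has total degree 2+0 = 2.
  Term '12x^7y^6' has total degree 7+6 = 13.
  Term '13xy^8' has total degree 1+8 = 9.
The maximum total degree among all terms is 13.

13


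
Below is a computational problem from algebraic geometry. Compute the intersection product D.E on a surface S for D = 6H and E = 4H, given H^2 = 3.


Using bilinearity of the intersection pairing on a surface S:
(aH).(bH) = ab * (H.H)
We have H^2 = 3.
D.E = (6H).(4H) = 6*4*3
= 24*3
= 72

72


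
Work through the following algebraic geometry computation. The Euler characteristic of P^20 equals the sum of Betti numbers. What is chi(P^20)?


The complex projective space P^20 has one cell in each even real dimension 0, 2, ..., 40.
The cohomology groups are H^{2k}(P^20) = Z for k = 0,...,20, and 0 otherwise.
Euler characteristic = sum of Betti numbers = 1 per even-dimensional cohomology group.
chi(P^20) = 20 + 1 = 21

21


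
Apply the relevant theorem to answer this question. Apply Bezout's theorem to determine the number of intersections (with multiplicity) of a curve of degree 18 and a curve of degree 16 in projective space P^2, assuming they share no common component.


Bezout's theorem states the intersection count equals the product of degrees.
Intersection count = 18 * 16 = 288

288


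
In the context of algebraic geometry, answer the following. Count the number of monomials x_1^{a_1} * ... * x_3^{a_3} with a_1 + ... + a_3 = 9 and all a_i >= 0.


The number of degree-9 monomials in 3 variables is C(d+n-1, n-1).
= C(9+3-1, 3-1) = C(11, 2)
= 55

55


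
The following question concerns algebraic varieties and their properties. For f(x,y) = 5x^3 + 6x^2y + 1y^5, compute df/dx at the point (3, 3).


df/dx = 3*5*x^2 + 2*6*x^1*y
At (3,3): 3*5*3^2 + 2*6*3^1*3
= 135 + 108
= 243

243


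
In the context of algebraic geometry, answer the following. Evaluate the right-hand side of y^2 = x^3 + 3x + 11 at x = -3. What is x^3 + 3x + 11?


Compute x^3 + 3x + 11 at x = -3:
x^3 = (-3)^3 = -27
3*x = 3*(-3) = -9
Sum: -27 - 9 + 11 = -25

-25


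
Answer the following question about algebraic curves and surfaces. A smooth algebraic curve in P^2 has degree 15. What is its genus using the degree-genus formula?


Using the genus formula for smooth plane curves:
g = (d-1)(d-2)/2
g = (15-1)(15-2)/2
g = 14*13/2
g = 182/2 = 91

91


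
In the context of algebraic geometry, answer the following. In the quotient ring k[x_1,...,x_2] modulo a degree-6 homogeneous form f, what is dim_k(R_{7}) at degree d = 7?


For R = k[x_1,...,x_n]/(f) with f homogeneous of degree e:
The Hilbert series is (1 - t^e)/(1 - t)^n.
So h(d) = C(d+n-1, n-1) - C(d-e+n-1, n-1) for d >= e.
With n=2, e=6, d=7:
C(7+2-1, 2-1) = C(8, 1) = 8
C(7-6+2-1, 2-1) = C(2, 1) = 2
h(7) = 8 - 2 = 6

6


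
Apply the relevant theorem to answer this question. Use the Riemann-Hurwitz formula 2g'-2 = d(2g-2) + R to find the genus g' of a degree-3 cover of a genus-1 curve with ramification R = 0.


Riemann-Hurwitz formula: 2g' - 2 = d(2g - 2) + R
Given: d = 3, g = 1, R = 0
2g' - 2 = 3*(2*1 - 2) + 0
2g' - 2 = 3*0 + 0
2g' - 2 = 0 + 0 = 0
2g' = 2
g' = 1

1


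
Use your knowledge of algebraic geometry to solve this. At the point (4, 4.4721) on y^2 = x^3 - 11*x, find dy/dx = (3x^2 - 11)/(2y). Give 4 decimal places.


Using implicit differentiation of y^2 = x^3 - 11*x:
2y * dy/dx = 3x^2 - 11
dy/dx = (3x^2 - 11)/(2y)
Numerator: 3*4^2 - 11 = 37
Denominator: 2*4.4721 = 8.9442
dy/dx = 37/8.9442 = 4.1368

4.1368


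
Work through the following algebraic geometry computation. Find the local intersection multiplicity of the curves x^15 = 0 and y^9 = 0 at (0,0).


The intersection multiplicity of V(x^a) and V(y^b) at the origin is:
I(O; V(x^15), V(y^9)) = dim_k(k[x,y]/(x^15, y^9))
A basis for k[x,y]/(x^15, y^9) is the set of monomials x^i * y^j
where 0 <= i < 15 and 0 <= j < 9.
The number of such monomials is 15 * 9 = 135

135


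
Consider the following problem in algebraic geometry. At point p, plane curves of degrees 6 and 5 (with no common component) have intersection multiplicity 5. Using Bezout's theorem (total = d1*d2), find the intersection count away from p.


By Bezout's theorem, the total intersection number is d1 * d2.
Total = 6 * 5 = 30
Intersection multiplicity at p = 5
Remaining intersections = 30 - 5 = 25

25


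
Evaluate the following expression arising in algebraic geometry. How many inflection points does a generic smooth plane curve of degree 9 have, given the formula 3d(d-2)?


For a general smooth plane curve C of degree d, the inflection points are
the intersection of C with its Hessian curve, which has degree 3(d-2).
By Bezout, the total intersection number is d * 3(d-2) = 9 * 21 = 189.
For a general curve every flex is ordinary, so each contributes
multiplicity 1 to C·Hess(C), and the number of distinct inflection
points is 3d(d-2).
Inflection points = 3*9*(9-2) = 3*9*7 = 189

189


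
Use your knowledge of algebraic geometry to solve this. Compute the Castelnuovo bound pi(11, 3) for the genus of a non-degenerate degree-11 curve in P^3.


Castelnuovo's bound: write d - 1 = m(r-1) + epsilon with 0 <= epsilon < r-1.
d - 1 = 11 - 1 = 10
r - 1 = 3 - 1 = 2
10 = 5*2 + 0, so m = 5, epsilon = 0
pi(d, r) = m(m-1)(r-1)/2 + m*epsilon
= 5*4*2/2 + 5*0
= 40/2 + 0
= 20 + 0 = 20

20


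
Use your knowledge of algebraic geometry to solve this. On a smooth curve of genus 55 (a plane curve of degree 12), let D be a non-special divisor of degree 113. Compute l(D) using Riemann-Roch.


First, compute the genus of a smooth plane curve of degree 12:
g = (d-1)(d-2)/2 = (12-1)(12-2)/2 = 55
For a non-special divisor D (i.e., h^1(D) = 0), Riemann-Roch gives:
l(D) = deg(D) - g + 1
Since deg(D) = 113 >= 2g - 1 = 109, D is non-special.
l(D) = 113 - 55 + 1 = 59

59


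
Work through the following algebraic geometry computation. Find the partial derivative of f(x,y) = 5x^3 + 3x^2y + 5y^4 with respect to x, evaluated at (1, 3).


df/dx = 3*5*x^2 + 2*3*x^1*y
At (1,3): 3*5*1^2 + 2*3*1^1*3
= 15 + 18
= 33

33


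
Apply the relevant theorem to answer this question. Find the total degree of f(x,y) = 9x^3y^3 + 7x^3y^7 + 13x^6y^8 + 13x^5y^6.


Examine each term for its total degree (sum of exponents).
  Term '9x^3y^3' has total degree 3+3 = 6.
  Term '7x^3y^7' has total degree 3+7 = 10.
  Term '13x^6y^8' has total degree 6+8 = 14.
  Term '13x^5y^6' has total degree 5+6 = 11.
The maximum total degree among all terms is 14.

14
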